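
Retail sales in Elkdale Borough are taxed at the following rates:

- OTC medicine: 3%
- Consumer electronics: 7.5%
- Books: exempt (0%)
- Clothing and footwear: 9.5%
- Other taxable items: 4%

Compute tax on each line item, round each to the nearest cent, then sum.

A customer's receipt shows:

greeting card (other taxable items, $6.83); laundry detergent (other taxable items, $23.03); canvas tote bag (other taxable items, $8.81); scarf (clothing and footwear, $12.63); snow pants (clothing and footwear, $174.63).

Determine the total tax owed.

Greeting card $6.83: other taxable items → 4% → $0.27
Laundry detergent $23.03: other taxable items → 4% → $0.92
Canvas tote bag $8.81: other taxable items → 4% → $0.35
Scarf $12.63: clothing and footwear → 9.5% → $1.20
Snow pants $174.63: clothing and footwear → 9.5% → $16.59
Total tax = $0.27 + $0.92 + $0.35 + $1.20 + $16.59 = $19.33

$19.33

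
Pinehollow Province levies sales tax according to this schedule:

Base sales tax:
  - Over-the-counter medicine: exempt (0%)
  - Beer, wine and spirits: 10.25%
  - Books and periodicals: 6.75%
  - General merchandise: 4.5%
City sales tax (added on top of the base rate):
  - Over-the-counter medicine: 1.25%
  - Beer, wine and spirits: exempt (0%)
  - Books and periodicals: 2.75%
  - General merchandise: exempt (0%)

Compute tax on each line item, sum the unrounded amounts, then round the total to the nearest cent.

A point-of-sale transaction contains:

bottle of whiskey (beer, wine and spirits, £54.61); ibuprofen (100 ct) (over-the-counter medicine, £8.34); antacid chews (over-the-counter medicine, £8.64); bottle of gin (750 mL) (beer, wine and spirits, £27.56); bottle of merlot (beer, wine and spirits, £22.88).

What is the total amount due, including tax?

£133.01

Bottle of whiskey £54.61: beer, wine and spirits → 10.25% + 0% city = 10.25% → £5.597525
Ibuprofen (100 ct) £8.34: over-the-counter medicine → 0% + 1.25% city = 1.25% → £0.10425
Antacid chews £8.64: over-the-counter medicine → 0% + 1.25% city = 1.25% → £0.108
Bottle of gin (750 mL) £27.56: beer, wine and spirits → 10.25% + 0% city = 10.25% → £2.8249
Bottle of merlot £22.88: beer, wine and spirits → 10.25% + 0% city = 10.25% → £2.3452
Subtotal = £122.03; unrounded tax = £10.979875 → £10.98; total due = £133.01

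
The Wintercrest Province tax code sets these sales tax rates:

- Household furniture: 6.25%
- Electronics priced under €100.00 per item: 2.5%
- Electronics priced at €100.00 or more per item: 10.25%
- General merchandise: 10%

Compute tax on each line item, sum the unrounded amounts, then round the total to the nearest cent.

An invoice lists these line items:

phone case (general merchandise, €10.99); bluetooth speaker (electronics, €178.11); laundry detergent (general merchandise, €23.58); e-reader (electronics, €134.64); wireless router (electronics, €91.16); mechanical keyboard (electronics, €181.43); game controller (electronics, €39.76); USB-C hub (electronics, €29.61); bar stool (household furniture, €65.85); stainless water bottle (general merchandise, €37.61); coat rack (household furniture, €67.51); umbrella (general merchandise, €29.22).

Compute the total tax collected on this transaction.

€73.14

Phone case €10.99: general merchandise → 10% → €1.099
Bluetooth speaker €178.11: electronics, €100.00 or more → 10.25% → €18.256275
Laundry detergent €23.58: general merchandise → 10% → €2.358
E-reader €134.64: electronics, €100.00 or more → 10.25% → €13.8006
Wireless router €91.16: electronics, under €100.00 → 2.5% → €2.279
Mechanical keyboard €181.43: electronics, €100.00 or more → 10.25% → €18.596575
Game controller €39.76: electronics, under €100.00 → 2.5% → €0.994
USB-C hub €29.61: electronics, under €100.00 → 2.5% → €0.74025
Bar stool €65.85: household furniture → 6.25% → €4.115625
Stainless water bottle €37.61: general merchandise → 10% → €3.761
Coat rack €67.51: household furniture → 6.25% → €4.219375
Umbrella €29.22: general merchandise → 10% → €2.922
Unrounded tax sum = €73.1417 → €73.14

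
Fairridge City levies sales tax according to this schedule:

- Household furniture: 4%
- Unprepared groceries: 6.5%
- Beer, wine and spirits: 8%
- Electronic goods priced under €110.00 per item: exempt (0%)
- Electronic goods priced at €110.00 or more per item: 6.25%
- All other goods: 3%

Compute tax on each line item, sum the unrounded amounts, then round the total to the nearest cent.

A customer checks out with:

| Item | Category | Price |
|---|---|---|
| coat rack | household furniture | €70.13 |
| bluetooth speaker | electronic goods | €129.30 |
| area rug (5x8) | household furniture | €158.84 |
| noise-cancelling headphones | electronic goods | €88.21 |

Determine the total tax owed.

Coat rack €70.13: household furniture → 4% → €2.8052
Bluetooth speaker €129.30: electronic goods, €110.00 or more → 6.25% → €8.08125
Area rug (5x8) €158.84: household furniture → 4% → €6.3536
Noise-cancelling headphones €88.21: electronic goods, under €110.00 → 0% → €0.00
Unrounded tax sum = €17.24005 → €17.24

€17.24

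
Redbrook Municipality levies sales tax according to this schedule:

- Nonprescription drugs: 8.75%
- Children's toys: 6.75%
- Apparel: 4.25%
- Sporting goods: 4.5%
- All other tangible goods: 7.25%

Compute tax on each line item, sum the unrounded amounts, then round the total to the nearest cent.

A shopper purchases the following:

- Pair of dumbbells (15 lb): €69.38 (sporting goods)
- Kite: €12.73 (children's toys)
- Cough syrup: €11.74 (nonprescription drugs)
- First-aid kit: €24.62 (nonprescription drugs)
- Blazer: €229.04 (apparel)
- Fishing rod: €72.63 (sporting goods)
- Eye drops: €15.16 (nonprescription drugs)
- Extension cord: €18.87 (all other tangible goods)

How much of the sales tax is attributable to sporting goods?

Pair of dumbbells (15 lb) €69.38: sporting goods → 4.5% → €3.1221
Fishing rod €72.63: sporting goods → 4.5% → €3.26835
Tax on sporting goods: unrounded sum = €6.39045 → €6.39

€6.39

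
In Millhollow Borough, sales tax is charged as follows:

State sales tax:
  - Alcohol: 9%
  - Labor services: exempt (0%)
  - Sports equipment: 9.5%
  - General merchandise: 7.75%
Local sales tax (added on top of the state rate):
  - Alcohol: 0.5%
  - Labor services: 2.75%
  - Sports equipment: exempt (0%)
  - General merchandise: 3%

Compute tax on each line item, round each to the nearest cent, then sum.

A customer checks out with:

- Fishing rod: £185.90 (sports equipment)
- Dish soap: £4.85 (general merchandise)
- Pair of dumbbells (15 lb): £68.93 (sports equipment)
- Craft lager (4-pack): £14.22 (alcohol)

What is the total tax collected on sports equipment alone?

£24.21

Fishing rod £185.90: sports equipment → 9.5% + 0% local = 9.5% → £17.66
Pair of dumbbells (15 lb) £68.93: sports equipment → 9.5% + 0% local = 9.5% → £6.55
Tax on sports equipment = £17.66 + £6.55 = £24.21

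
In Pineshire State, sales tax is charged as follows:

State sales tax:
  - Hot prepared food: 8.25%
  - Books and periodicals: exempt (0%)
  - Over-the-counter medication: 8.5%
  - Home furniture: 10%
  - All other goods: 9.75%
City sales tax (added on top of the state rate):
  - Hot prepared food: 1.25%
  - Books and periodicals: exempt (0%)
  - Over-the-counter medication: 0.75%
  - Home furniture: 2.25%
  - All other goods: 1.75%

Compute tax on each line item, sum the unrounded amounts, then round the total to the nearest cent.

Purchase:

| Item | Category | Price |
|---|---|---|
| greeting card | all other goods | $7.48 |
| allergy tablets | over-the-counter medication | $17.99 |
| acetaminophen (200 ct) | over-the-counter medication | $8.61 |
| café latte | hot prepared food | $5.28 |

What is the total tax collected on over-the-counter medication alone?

$2.46

Allergy tablets $17.99: over-the-counter medication → 8.5% + 0.75% city = 9.25% → $1.664075
Acetaminophen (200 ct) $8.61: over-the-counter medication → 8.5% + 0.75% city = 9.25% → $0.796425
Tax on over-the-counter medication: unrounded sum = $2.4605 → $2.46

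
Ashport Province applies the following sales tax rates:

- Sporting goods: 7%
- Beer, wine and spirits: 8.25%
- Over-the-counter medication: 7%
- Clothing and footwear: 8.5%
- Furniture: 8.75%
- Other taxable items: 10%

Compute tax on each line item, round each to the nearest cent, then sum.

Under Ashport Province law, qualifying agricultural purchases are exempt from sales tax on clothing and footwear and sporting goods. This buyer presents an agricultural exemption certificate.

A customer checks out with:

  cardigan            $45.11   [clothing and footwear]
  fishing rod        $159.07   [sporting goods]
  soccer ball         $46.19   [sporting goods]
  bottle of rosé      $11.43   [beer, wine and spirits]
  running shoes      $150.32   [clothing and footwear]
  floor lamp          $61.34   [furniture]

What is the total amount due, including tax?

$479.77

Cardigan $45.11: clothing and footwear, buyer-exempt → 0% → $0.00
Fishing rod $159.07: sporting goods, buyer-exempt → 0% → $0.00
Soccer ball $46.19: sporting goods, buyer-exempt → 0% → $0.00
Bottle of rosé $11.43: beer, wine and spirits → 8.25% → $0.94
Running shoes $150.32: clothing and footwear, buyer-exempt → 0% → $0.00
Floor lamp $61.34: furniture → 8.75% → $5.37
Subtotal = $473.46; tax = $6.31; total due = $479.77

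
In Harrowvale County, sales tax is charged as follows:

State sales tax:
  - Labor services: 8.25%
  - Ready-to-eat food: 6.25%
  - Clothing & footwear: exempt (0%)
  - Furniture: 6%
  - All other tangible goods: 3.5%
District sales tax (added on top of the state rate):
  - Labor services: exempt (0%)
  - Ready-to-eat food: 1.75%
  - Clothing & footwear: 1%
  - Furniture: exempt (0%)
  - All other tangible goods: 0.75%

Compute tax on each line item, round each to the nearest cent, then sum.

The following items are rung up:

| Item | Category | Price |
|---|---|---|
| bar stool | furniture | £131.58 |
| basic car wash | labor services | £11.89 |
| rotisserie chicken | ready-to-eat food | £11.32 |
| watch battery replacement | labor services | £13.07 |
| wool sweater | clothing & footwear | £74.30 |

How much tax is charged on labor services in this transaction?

Basic car wash £11.89: labor services → 8.25% + 0% district = 8.25% → £0.98
Watch battery replacement £13.07: labor services → 8.25% + 0% district = 8.25% → £1.08
Tax on labor services = £0.98 + £1.08 = £2.06

£2.06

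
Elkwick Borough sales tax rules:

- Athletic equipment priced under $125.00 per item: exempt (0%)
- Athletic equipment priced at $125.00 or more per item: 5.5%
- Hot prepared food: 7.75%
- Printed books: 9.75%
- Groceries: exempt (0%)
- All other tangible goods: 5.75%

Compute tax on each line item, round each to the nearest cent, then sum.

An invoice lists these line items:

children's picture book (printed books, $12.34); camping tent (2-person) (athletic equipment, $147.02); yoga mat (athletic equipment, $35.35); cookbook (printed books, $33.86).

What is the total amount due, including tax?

$241.16

Children's picture book $12.34: printed books → 9.75% → $1.20
Camping tent (2-person) $147.02: athletic equipment, $125.00 or more → 5.5% → $8.09
Yoga mat $35.35: athletic equipment, under $125.00 → 0% → $0.00
Cookbook $33.86: printed books → 9.75% → $3.30
Subtotal = $228.57; tax = $12.59; total due = $241.16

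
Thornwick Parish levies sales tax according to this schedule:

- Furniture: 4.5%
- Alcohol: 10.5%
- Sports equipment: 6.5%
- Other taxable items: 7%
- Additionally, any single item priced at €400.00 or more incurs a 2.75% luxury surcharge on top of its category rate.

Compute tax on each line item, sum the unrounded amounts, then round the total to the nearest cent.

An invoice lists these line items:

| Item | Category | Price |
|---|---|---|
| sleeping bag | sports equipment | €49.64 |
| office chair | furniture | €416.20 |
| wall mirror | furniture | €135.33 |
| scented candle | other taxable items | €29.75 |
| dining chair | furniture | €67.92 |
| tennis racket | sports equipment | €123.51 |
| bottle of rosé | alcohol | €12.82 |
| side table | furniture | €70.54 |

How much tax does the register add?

€57.18

Sleeping bag €49.64: sports equipment → 6.5% → €3.2266
Office chair €416.20: furniture → 4.5% + 2.75% surcharge = 7.25% → €30.1745
Wall mirror €135.33: furniture → 4.5% → €6.08985
Scented candle €29.75: other taxable items → 7% → €2.0825
Dining chair €67.92: furniture → 4.5% → €3.0564
Tennis racket €123.51: sports equipment → 6.5% → €8.02815
Bottle of rosé €12.82: alcohol → 10.5% → €1.3461
Side table €70.54: furniture → 4.5% → €3.1743
Unrounded tax sum = €57.1784 → €57.18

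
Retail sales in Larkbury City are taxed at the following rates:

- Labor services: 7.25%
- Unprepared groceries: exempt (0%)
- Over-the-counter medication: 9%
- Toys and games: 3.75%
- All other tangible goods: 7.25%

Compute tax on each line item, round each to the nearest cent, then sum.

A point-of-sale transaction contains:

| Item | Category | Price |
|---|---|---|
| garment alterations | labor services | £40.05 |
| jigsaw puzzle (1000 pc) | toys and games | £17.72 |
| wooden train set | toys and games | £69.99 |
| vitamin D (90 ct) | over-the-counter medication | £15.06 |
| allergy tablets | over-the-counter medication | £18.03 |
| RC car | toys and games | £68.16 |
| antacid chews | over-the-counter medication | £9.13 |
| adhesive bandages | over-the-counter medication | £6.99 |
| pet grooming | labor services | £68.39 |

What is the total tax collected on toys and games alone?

£5.84

Jigsaw puzzle (1000 pc) £17.72: toys and games → 3.75% → £0.66
Wooden train set £69.99: toys and games → 3.75% → £2.62
RC car £68.16: toys and games → 3.75% → £2.56
Tax on toys and games = £0.66 + £2.62 + £2.56 = £5.84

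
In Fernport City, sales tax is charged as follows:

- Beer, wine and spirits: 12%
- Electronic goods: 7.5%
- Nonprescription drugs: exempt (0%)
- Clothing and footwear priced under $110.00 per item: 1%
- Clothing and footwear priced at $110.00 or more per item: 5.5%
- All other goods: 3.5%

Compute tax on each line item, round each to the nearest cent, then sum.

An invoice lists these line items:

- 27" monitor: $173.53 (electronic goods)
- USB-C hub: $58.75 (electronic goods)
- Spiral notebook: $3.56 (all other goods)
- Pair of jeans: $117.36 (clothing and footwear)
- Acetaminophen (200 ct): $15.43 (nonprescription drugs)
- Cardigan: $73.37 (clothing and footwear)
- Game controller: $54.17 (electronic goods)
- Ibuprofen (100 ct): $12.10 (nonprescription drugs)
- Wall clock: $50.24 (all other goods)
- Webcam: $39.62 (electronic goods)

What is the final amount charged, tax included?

27" monitor $173.53: electronic goods → 7.5% → $13.01
USB-C hub $58.75: electronic goods → 7.5% → $4.41
Spiral notebook $3.56: all other goods → 3.5% → $0.12
Pair of jeans $117.36: clothing and footwear, $110.00 or more → 5.5% → $6.45
Acetaminophen (200 ct) $15.43: nonprescription drugs → 0% → $0.00
Cardigan $73.37: clothing and footwear, under $110.00 → 1% → $0.73
Game controller $54.17: electronic goods → 7.5% → $4.06
Ibuprofen (100 ct) $12.10: nonprescription drugs → 0% → $0.00
Wall clock $50.24: all other goods → 3.5% → $1.76
Webcam $39.62: electronic goods → 7.5% → $2.97
Subtotal = $598.13; tax = $33.51; total due = $631.64

$631.64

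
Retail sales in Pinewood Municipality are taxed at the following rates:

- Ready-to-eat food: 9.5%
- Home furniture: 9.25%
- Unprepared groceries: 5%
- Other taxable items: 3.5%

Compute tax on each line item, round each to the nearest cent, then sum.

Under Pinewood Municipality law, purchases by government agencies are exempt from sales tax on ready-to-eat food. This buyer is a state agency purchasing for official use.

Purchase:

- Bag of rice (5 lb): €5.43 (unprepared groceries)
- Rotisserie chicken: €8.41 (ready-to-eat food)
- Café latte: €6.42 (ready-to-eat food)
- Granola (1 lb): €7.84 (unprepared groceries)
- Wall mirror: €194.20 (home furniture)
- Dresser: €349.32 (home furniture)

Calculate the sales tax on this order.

Bag of rice (5 lb) €5.43: unprepared groceries → 5% → €0.27
Rotisserie chicken €8.41: ready-to-eat food, buyer-exempt → 0% → €0.00
Café latte €6.42: ready-to-eat food, buyer-exempt → 0% → €0.00
Granola (1 lb) €7.84: unprepared groceries → 5% → €0.39
Wall mirror €194.20: home furniture → 9.25% → €17.96
Dresser €349.32: home furniture → 9.25% → €32.31
Total tax = €0.27 + €0.39 + €17.96 + €32.31 = €50.93

€50.93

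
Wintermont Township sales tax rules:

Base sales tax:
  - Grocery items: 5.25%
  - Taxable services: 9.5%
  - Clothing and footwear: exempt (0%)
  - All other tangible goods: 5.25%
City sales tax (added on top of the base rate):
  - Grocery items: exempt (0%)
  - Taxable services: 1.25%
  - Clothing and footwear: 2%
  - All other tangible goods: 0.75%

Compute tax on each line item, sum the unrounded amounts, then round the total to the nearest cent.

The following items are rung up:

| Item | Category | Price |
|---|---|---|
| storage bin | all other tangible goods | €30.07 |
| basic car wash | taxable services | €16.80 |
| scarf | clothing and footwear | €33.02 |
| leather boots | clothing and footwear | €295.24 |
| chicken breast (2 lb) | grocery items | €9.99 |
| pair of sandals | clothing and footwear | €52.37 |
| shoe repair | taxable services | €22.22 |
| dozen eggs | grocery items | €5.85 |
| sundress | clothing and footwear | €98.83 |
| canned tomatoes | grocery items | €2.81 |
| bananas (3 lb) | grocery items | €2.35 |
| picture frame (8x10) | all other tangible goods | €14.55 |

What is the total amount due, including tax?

€601.66

Storage bin €30.07: all other tangible goods → 5.25% + 0.75% city = 6% → €1.8042
Basic car wash €16.80: taxable services → 9.5% + 1.25% city = 10.75% → €1.806
Scarf €33.02: clothing and footwear → 0% + 2% city = 2% → €0.6604
Leather boots €295.24: clothing and footwear → 0% + 2% city = 2% → €5.9048
Chicken breast (2 lb) €9.99: grocery items → 5.25% + 0% city = 5.25% → €0.524475
Pair of sandals €52.37: clothing and footwear → 0% + 2% city = 2% → €1.0474
Shoe repair €22.22: taxable services → 9.5% + 1.25% city = 10.75% → €2.38865
Dozen eggs €5.85: grocery items → 5.25% + 0% city = 5.25% → €0.307125
Sundress €98.83: clothing and footwear → 0% + 2% city = 2% → €1.9766
Canned tomatoes €2.81: grocery items → 5.25% + 0% city = 5.25% → €0.147525
Bananas (3 lb) €2.35: grocery items → 5.25% + 0% city = 5.25% → €0.123375
Picture frame (8x10) €14.55: all other tangible goods → 5.25% + 0.75% city = 6% → €0.873
Subtotal = €584.10; unrounded tax = €17.56355 → €17.56; total due = €601.66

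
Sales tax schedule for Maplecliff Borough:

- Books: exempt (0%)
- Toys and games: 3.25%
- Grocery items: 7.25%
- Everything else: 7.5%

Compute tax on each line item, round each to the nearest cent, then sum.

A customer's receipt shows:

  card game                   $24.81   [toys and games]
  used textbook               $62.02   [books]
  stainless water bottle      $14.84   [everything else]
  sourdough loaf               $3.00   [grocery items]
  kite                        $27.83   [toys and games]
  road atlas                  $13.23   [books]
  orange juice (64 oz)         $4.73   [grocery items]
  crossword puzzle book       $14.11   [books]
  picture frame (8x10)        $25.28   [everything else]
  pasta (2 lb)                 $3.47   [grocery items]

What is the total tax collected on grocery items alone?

$0.81

Sourdough loaf $3.00: grocery items → 7.25% → $0.22
Orange juice (64 oz) $4.73: grocery items → 7.25% → $0.34
Pasta (2 lb) $3.47: grocery items → 7.25% → $0.25
Tax on grocery items = $0.22 + $0.34 + $0.25 = $0.81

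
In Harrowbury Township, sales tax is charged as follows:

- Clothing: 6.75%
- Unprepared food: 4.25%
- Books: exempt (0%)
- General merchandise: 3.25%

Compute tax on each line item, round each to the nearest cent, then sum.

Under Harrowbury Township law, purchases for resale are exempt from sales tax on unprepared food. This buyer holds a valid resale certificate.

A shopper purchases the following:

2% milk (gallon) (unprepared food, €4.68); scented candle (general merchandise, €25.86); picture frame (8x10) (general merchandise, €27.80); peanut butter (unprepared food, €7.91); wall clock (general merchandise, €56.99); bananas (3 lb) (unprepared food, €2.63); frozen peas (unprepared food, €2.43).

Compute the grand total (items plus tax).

2% milk (gallon) €4.68: unprepared food, buyer-exempt → 0% → €0.00
Scented candle €25.86: general merchandise → 3.25% → €0.84
Picture frame (8x10) €27.80: general merchandise → 3.25% → €0.90
Peanut butter €7.91: unprepared food, buyer-exempt → 0% → €0.00
Wall clock €56.99: general merchandise → 3.25% → €1.85
Bananas (3 lb) €2.63: unprepared food, buyer-exempt → 0% → €0.00
Frozen peas €2.43: unprepared food, buyer-exempt → 0% → €0.00
Subtotal = €128.30; tax = €3.59; total due = €131.89

€131.89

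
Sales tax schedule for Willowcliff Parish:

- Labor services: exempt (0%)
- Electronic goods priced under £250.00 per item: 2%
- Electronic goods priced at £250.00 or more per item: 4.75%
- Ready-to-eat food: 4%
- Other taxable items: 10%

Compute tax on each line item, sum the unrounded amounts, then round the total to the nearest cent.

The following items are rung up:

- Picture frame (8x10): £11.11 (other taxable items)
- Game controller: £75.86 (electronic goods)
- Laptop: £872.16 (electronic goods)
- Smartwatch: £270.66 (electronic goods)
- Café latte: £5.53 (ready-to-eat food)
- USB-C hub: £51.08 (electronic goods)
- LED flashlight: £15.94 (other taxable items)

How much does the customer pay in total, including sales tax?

Picture frame (8x10) £11.11: other taxable items → 10% → £1.111
Game controller £75.86: electronic goods, under £250.00 → 2% → £1.5172
Laptop £872.16: electronic goods, £250.00 or more → 4.75% → £41.4276
Smartwatch £270.66: electronic goods, £250.00 or more → 4.75% → £12.85635
Café latte £5.53: ready-to-eat food → 4% → £0.2212
USB-C hub £51.08: electronic goods, under £250.00 → 2% → £1.0216
LED flashlight £15.94: other taxable items → 10% → £1.594
Subtotal = £1302.34; unrounded tax = £59.74895 → £59.75; total due = £1362.09

£1362.09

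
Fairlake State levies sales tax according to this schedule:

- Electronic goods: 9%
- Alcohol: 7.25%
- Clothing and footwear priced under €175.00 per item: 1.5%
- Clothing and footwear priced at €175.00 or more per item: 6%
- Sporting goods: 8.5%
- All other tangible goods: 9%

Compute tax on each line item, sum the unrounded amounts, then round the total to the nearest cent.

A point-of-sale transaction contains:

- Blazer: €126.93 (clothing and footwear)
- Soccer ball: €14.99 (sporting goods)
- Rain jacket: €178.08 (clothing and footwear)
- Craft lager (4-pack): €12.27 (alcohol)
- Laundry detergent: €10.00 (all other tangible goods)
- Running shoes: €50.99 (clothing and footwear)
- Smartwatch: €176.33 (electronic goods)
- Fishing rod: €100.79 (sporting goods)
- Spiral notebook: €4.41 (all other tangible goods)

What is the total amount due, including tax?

€716.04

Blazer €126.93: clothing and footwear, under €175.00 → 1.5% → €1.90395
Soccer ball €14.99: sporting goods → 8.5% → €1.27415
Rain jacket €178.08: clothing and footwear, €175.00 or more → 6% → €10.6848
Craft lager (4-pack) €12.27: alcohol → 7.25% → €0.889575
Laundry detergent €10.00: all other tangible goods → 9% → €0.90
Running shoes €50.99: clothing and footwear, under €175.00 → 1.5% → €0.76485
Smartwatch €176.33: electronic goods → 9% → €15.8697
Fishing rod €100.79: sporting goods → 8.5% → €8.56715
Spiral notebook €4.41: all other tangible goods → 9% → €0.3969
Subtotal = €674.79; unrounded tax = €41.251075 → €41.25; total due = €716.04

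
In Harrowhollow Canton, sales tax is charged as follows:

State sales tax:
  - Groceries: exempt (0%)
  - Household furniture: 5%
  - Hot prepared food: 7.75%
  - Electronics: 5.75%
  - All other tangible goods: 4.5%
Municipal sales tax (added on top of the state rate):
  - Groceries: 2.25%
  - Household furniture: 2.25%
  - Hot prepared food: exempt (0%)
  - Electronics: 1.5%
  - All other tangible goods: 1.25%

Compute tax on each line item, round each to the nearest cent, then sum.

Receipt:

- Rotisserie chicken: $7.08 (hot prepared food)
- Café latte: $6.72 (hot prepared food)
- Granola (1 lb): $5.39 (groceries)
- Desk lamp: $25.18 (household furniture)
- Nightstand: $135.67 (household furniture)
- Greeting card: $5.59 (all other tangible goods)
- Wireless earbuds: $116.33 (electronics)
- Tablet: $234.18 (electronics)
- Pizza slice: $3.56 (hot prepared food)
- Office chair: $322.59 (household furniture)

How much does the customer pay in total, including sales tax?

Rotisserie chicken $7.08: hot prepared food → 7.75% + 0% municipal = 7.75% → $0.55
Café latte $6.72: hot prepared food → 7.75% + 0% municipal = 7.75% → $0.52
Granola (1 lb) $5.39: groceries → 0% + 2.25% municipal = 2.25% → $0.12
Desk lamp $25.18: household furniture → 5% + 2.25% municipal = 7.25% → $1.83
Nightstand $135.67: household furniture → 5% + 2.25% municipal = 7.25% → $9.84
Greeting card $5.59: all other tangible goods → 4.5% + 1.25% municipal = 5.75% → $0.32
Wireless earbuds $116.33: electronics → 5.75% + 1.5% municipal = 7.25% → $8.43
Tablet $234.18: electronics → 5.75% + 1.5% municipal = 7.25% → $16.98
Pizza slice $3.56: hot prepared food → 7.75% + 0% municipal = 7.75% → $0.28
Office chair $322.59: household furniture → 5% + 2.25% municipal = 7.25% → $23.39
Subtotal = $862.29; tax = $62.26; total due = $924.55

$924.55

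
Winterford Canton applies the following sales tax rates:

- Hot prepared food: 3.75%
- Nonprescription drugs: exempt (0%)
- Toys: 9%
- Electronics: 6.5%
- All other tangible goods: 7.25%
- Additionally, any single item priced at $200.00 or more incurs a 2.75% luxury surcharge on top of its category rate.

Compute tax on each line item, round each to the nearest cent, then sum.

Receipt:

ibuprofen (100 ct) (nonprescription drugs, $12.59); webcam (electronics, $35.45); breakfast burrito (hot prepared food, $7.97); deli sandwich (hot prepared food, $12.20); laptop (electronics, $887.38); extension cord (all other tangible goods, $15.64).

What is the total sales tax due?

$86.27

Ibuprofen (100 ct) $12.59: nonprescription drugs → 0% → $0.00
Webcam $35.45: electronics → 6.5% → $2.30
Breakfast burrito $7.97: hot prepared food → 3.75% → $0.30
Deli sandwich $12.20: hot prepared food → 3.75% → $0.46
Laptop $887.38: electronics → 6.5% + 2.75% surcharge = 9.25% → $82.08
Extension cord $15.64: all other tangible goods → 7.25% → $1.13
Total tax = $2.30 + $0.30 + $0.46 + $82.08 + $1.13 = $86.27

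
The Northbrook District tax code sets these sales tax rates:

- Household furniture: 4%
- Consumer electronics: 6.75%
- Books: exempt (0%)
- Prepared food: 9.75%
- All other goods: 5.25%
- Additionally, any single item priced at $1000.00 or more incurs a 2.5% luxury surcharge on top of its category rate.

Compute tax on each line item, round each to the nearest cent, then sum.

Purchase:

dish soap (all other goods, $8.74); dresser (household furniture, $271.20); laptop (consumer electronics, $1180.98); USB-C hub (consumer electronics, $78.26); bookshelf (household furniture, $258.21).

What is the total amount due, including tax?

Dish soap $8.74: all other goods → 5.25% → $0.46
Dresser $271.20: household furniture → 4% → $10.85
Laptop $1180.98: consumer electronics → 6.75% + 2.5% surcharge = 9.25% → $109.24
USB-C hub $78.26: consumer electronics → 6.75% → $5.28
Bookshelf $258.21: household furniture → 4% → $10.33
Subtotal = $1797.39; tax = $136.16; total due = $1933.55

$1933.55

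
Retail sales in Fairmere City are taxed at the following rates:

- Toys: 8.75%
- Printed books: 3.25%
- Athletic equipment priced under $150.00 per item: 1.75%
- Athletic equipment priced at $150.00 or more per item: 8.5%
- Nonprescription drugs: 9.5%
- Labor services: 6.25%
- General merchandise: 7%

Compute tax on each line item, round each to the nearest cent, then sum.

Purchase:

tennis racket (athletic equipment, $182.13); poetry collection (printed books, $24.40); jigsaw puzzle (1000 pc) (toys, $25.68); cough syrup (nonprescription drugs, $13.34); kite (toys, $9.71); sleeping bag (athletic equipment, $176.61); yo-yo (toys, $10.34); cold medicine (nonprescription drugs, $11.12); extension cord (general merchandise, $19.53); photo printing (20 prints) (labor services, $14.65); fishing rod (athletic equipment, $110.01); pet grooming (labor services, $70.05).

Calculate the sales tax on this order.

Tennis racket $182.13: athletic equipment, $150.00 or more → 8.5% → $15.48
Poetry collection $24.40: printed books → 3.25% → $0.79
Jigsaw puzzle (1000 pc) $25.68: toys → 8.75% → $2.25
Cough syrup $13.34: nonprescription drugs → 9.5% → $1.27
Kite $9.71: toys → 8.75% → $0.85
Sleeping bag $176.61: athletic equipment, $150.00 or more → 8.5% → $15.01
Yo-yo $10.34: toys → 8.75% → $0.90
Cold medicine $11.12: nonprescription drugs → 9.5% → $1.06
Extension cord $19.53: general merchandise → 7% → $1.37
Photo printing (20 prints) $14.65: labor services → 6.25% → $0.92
Fishing rod $110.01: athletic equipment, under $150.00 → 1.75% → $1.93
Pet grooming $70.05: labor services → 6.25% → $4.38
Total tax = $15.48 + $0.79 + $2.25 + $1.27 + $0.85 + $15.01 + $0.90 + $1.06 + $1.37 + $0.92 + $1.93 + $4.38 = $46.21

$46.21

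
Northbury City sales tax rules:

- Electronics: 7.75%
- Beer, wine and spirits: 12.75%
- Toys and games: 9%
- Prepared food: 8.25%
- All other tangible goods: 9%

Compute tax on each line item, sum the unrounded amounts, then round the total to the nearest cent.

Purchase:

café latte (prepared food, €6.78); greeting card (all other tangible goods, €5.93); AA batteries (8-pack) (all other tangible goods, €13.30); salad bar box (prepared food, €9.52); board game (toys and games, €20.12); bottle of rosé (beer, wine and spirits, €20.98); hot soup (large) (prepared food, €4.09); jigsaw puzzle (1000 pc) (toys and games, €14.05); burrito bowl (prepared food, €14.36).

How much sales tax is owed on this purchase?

Café latte €6.78: prepared food → 8.25% → €0.55935
Greeting card €5.93: all other tangible goods → 9% → €0.5337
AA batteries (8-pack) €13.30: all other tangible goods → 9% → €1.197
Salad bar box €9.52: prepared food → 8.25% → €0.7854
Board game €20.12: toys and games → 9% → €1.8108
Bottle of rosé €20.98: beer, wine and spirits → 12.75% → €2.67495
Hot soup (large) €4.09: prepared food → 8.25% → €0.337425
Jigsaw puzzle (1000 pc) €14.05: toys and games → 9% → €1.2645
Burrito bowl €14.36: prepared food → 8.25% → €1.1847
Unrounded tax sum = €10.347825 → €10.35

€10.35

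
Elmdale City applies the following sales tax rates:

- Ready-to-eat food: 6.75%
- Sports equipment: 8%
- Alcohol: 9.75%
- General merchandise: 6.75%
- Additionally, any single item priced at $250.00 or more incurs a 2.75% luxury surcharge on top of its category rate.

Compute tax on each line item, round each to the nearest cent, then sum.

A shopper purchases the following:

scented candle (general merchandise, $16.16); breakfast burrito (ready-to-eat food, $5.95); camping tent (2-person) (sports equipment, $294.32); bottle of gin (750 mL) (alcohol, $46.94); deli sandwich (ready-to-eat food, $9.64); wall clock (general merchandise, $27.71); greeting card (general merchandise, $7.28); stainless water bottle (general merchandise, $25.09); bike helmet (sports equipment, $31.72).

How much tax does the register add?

$44.95

Scented candle $16.16: general merchandise → 6.75% → $1.09
Breakfast burrito $5.95: ready-to-eat food → 6.75% → $0.40
Camping tent (2-person) $294.32: sports equipment → 8% + 2.75% surcharge = 10.75% → $31.64
Bottle of gin (750 mL) $46.94: alcohol → 9.75% → $4.58
Deli sandwich $9.64: ready-to-eat food → 6.75% → $0.65
Wall clock $27.71: general merchandise → 6.75% → $1.87
Greeting card $7.28: general merchandise → 6.75% → $0.49
Stainless water bottle $25.09: general merchandise → 6.75% → $1.69
Bike helmet $31.72: sports equipment → 8% → $2.54
Total tax = $1.09 + $0.40 + $31.64 + $4.58 + $0.65 + $1.87 + $0.49 + $1.69 + $2.54 = $44.95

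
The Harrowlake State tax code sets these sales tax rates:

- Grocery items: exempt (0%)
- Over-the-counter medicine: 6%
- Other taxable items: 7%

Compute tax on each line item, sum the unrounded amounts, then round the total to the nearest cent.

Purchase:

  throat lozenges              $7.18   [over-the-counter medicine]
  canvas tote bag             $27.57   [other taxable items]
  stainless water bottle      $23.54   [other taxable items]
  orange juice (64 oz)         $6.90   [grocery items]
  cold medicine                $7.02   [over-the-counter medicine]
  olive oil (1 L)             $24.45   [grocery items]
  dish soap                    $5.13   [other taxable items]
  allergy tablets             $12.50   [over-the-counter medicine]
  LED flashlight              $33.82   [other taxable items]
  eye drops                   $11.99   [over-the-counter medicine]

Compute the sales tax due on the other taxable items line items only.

Canvas tote bag $27.57: other taxable items → 7% → $1.9299
Stainless water bottle $23.54: other taxable items → 7% → $1.6478
Dish soap $5.13: other taxable items → 7% → $0.3591
LED flashlight $33.82: other taxable items → 7% → $2.3674
Tax on other taxable items: unrounded sum = $6.3042 → $6.30

$6.30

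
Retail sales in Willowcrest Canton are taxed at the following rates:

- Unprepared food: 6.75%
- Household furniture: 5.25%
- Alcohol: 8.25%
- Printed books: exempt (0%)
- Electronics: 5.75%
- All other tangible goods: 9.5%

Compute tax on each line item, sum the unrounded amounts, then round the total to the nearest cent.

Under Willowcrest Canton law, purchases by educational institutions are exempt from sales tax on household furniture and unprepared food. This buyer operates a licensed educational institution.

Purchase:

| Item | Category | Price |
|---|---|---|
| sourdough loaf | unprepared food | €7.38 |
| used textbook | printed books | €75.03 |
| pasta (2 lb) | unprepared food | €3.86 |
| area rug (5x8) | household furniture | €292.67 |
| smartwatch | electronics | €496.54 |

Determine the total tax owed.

Sourdough loaf €7.38: unprepared food, buyer-exempt → 0% → €0.00
Used textbook €75.03: printed books → 0% → €0.00
Pasta (2 lb) €3.86: unprepared food, buyer-exempt → 0% → €0.00
Area rug (5x8) €292.67: household furniture, buyer-exempt → 0% → €0.00
Smartwatch €496.54: electronics → 5.75% → €28.55105
Unrounded tax sum = €28.55105 → €28.55

€28.55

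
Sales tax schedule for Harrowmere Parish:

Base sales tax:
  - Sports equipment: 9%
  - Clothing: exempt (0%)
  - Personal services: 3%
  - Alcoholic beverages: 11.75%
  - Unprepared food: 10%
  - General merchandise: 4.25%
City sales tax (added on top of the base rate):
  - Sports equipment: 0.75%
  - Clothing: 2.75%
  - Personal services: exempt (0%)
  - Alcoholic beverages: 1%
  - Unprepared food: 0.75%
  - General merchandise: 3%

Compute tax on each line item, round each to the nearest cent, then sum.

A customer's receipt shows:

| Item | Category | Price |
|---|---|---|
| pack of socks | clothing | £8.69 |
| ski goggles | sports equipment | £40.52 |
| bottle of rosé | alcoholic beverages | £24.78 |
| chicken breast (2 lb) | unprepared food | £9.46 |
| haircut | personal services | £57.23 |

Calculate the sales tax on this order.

£10.09

Pack of socks £8.69: clothing → 0% + 2.75% city = 2.75% → £0.24
Ski goggles £40.52: sports equipment → 9% + 0.75% city = 9.75% → £3.95
Bottle of rosé £24.78: alcoholic beverages → 11.75% + 1% city = 12.75% → £3.16
Chicken breast (2 lb) £9.46: unprepared food → 10% + 0.75% city = 10.75% → £1.02
Haircut £57.23: personal services → 3% + 0% city = 3% → £1.72
Total tax = £0.24 + £3.95 + £3.16 + £1.02 + £1.72 = £10.09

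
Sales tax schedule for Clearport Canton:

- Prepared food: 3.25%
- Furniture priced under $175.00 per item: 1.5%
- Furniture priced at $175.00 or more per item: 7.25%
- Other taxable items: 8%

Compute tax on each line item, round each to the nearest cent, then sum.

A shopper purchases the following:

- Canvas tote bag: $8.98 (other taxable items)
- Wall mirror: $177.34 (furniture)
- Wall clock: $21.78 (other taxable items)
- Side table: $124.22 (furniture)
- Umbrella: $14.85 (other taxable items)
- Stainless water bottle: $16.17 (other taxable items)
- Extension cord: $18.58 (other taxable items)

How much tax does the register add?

$21.15

Canvas tote bag $8.98: other taxable items → 8% → $0.72
Wall mirror $177.34: furniture, $175.00 or more → 7.25% → $12.86
Wall clock $21.78: other taxable items → 8% → $1.74
Side table $124.22: furniture, under $175.00 → 1.5% → $1.86
Umbrella $14.85: other taxable items → 8% → $1.19
Stainless water bottle $16.17: other taxable items → 8% → $1.29
Extension cord $18.58: other taxable items → 8% → $1.49
Total tax = $0.72 + $12.86 + $1.74 + $1.86 + $1.19 + $1.29 + $1.49 = $21.15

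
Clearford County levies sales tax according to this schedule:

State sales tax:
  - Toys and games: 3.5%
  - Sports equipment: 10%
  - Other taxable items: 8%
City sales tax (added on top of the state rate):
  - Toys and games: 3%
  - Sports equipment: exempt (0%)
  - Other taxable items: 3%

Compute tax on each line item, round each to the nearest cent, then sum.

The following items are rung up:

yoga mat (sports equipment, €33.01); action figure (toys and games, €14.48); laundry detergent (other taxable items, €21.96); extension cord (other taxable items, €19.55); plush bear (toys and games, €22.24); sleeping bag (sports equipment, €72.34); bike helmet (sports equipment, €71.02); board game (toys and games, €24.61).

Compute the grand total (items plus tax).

€305.40

Yoga mat €33.01: sports equipment → 10% + 0% city = 10% → €3.30
Action figure €14.48: toys and games → 3.5% + 3% city = 6.5% → €0.94
Laundry detergent €21.96: other taxable items → 8% + 3% city = 11% → €2.42
Extension cord €19.55: other taxable items → 8% + 3% city = 11% → €2.15
Plush bear €22.24: toys and games → 3.5% + 3% city = 6.5% → €1.45
Sleeping bag €72.34: sports equipment → 10% + 0% city = 10% → €7.23
Bike helmet €71.02: sports equipment → 10% + 0% city = 10% → €7.10
Board game €24.61: toys and games → 3.5% + 3% city = 6.5% → €1.60
Subtotal = €279.21; tax = €26.19; total due = €305.40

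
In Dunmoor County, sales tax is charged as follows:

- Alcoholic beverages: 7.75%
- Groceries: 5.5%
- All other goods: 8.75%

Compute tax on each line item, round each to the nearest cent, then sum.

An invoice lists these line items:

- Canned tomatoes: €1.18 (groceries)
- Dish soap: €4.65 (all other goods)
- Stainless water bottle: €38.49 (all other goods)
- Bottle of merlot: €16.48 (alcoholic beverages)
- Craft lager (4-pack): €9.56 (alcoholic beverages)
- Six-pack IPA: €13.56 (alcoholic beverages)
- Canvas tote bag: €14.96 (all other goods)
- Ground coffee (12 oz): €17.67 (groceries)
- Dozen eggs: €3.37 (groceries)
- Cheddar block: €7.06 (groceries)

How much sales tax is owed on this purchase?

€9.77

Canned tomatoes €1.18: groceries → 5.5% → €0.06
Dish soap €4.65: all other goods → 8.75% → €0.41
Stainless water bottle €38.49: all other goods → 8.75% → €3.37
Bottle of merlot €16.48: alcoholic beverages → 7.75% → €1.28
Craft lager (4-pack) €9.56: alcoholic beverages → 7.75% → €0.74
Six-pack IPA €13.56: alcoholic beverages → 7.75% → €1.05
Canvas tote bag €14.96: all other goods → 8.75% → €1.31
Ground coffee (12 oz) €17.67: groceries → 5.5% → €0.97
Dozen eggs €3.37: groceries → 5.5% → €0.19
Cheddar block €7.06: groceries → 5.5% → €0.39
Total tax = €0.06 + €0.41 + €3.37 + €1.28 + €0.74 + €1.05 + €1.31 + €0.97 + €0.19 + €0.39 = €9.77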